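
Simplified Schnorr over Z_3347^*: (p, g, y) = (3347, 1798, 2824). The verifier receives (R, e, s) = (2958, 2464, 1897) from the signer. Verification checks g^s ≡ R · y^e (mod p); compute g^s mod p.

2547

Squares mod 3347: 1798^1≡1798, 1798^2≡2949, 1798^4≡1095, 1798^8≡799, 1798^16≡2471, 1798^32≡913, 1798^64≡166, 1798^128≡780, 1798^256≡2593, 1798^512≡2873, 1798^1024≡427
1897 = 1024 + 512 + 256 + 64 + 32 + 8 + 1, so 1798^1897 ≡ 427·2873·2593·166·913·799·1798 ≡ 2547 (mod 3347)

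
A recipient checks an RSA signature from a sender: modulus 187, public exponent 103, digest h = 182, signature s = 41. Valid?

yes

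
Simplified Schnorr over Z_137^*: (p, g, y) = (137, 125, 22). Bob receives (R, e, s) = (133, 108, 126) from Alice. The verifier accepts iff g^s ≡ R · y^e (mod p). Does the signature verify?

g^s mod p:
125^126 mod 137 = 28
R · y^e mod p:
22^108 mod 137 = 74
133·74 = 9842 ≡ 115 (mod 137)
28 ≠ 115; the check fails.

does not verify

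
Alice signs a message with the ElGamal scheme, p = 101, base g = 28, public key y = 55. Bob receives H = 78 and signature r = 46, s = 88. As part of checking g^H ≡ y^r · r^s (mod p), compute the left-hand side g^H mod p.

28^2 = 784 ≡ 77
28^4 ≡ 77^2 = 5929 ≡ 71
28^8 ≡ 71^2 = 5041 ≡ 92
28^16 ≡ 92^2 = 8464 ≡ 81
28^32 ≡ 81^2 = 6561 ≡ 97
28^64 ≡ 97^2 = 9409 ≡ 16
78 = 64 + 8 + 4 + 2, so 28^78 ≡ 16·92·71·77 ≡ 47 (mod 101)

47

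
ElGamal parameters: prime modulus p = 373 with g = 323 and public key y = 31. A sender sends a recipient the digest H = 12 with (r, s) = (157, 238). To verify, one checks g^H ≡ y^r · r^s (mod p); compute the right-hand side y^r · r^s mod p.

236

31^2 = 961 ≡ 215
31^4 ≡ 215^2 = 46225 ≡ 346
31^8 ≡ 346^2 = 119716 ≡ 356
31^16 ≡ 356^2 = 126736 ≡ 289
31^32 ≡ 289^2 = 83521 ≡ 342
31^64 ≡ 342^2 = 116964 ≡ 215
31^128 ≡ 215^2 = 46225 ≡ 346
157 = 128 + 16 + 8 + 4 + 1, so 31^157 ≡ 346·289·356·346·31 ≡ 158 (mod 373)
157^2 = 24649 ≡ 31
157^4 ≡ 31^2 = 961 ≡ 215
157^8 ≡ 215^2 = 46225 ≡ 346
157^16 ≡ 346^2 = 119716 ≡ 356
157^32 ≡ 356^2 = 126736 ≡ 289
157^64 ≡ 289^2 = 83521 ≡ 342
157^128 ≡ 342^2 = 116964 ≡ 215
238 = 128 + 64 + 32 + 8 + 4 + 2, so 157^238 ≡ 215·342·289·346·215·31 ≡ 332 (mod 373)
y^r · r^s ≡ 158·332 = 52456 ≡ 236 (mod 373)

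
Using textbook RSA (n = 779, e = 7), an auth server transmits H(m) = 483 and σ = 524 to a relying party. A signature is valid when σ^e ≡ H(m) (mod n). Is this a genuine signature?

forged

σ^2 ≡ 524^2 = 274576 ≡ 368
σ^4 ≡ 368^2 = 135424 ≡ 657
7 = 4 + 2 + 1, so σ^7 ≡ 657·368·524 ≡ 296 (mod 779)
The recovered value 296 does not match the digest 483.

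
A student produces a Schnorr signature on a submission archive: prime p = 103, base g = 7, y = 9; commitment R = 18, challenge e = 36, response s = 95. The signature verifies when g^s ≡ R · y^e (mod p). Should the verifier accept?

g^s mod p:
Squares mod 103: 7^1≡7, 7^2≡49, 7^4≡32, 7^8≡97, 7^16≡36, 7^32≡60, 7^64≡98
95 = 64 + 16 + 8 + 4 + 2 + 1, so 7^95 ≡ 98·36·97·32·49·7 ≡ 16 (mod 103)
R · y^e mod p:
Squares mod 103: 9^1≡9, 9^2≡81, 9^4≡72, 9^8≡34, 9^16≡23, 9^32≡14
36 = 32 + 4, so 9^36 ≡ 14·72 ≡ 81 (mod 103)
18·81 = 1458 ≡ 16 (mod 103)
16 ≡ 16 (mod 103); signature holds.

accept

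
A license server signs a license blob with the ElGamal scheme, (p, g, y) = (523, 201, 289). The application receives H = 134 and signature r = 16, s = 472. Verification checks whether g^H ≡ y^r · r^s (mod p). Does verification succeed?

passes

Left side g^H mod p:
201^2 = 40401 ≡ 130
201^4 ≡ 130^2 = 16900 ≡ 164
201^8 ≡ 164^2 = 26896 ≡ 223
201^16 ≡ 223^2 = 49729 ≡ 44
201^32 ≡ 44^2 = 1936 ≡ 367
201^64 ≡ 367^2 = 134689 ≡ 278
201^128 ≡ 278^2 = 77284 ≡ 403
134 = 128 + 4 + 2, so 201^134 ≡ 403·164·130 ≡ 116 (mod 523)
Right side y^r · r^s mod p:
289^2 = 83521 ≡ 364
289^4 ≡ 364^2 = 132496 ≡ 177
289^8 ≡ 177^2 = 31329 ≡ 472
289^16 ≡ 472^2 = 222784 ≡ 509
16^2 = 256
16^4 ≡ 256^2 = 65536 ≡ 161
16^8 ≡ 161^2 = 25921 ≡ 294
16^16 ≡ 294^2 = 86436 ≡ 141
16^32 ≡ 141^2 = 19881 ≡ 7
16^64 ≡ 7^2 = 49
16^128 ≡ 49^2 = 2401 ≡ 309
16^256 ≡ 309^2 = 95481 ≡ 295
472 = 256 + 128 + 64 + 16 + 8, so 16^472 ≡ 295·309·49·141·294 ≡ 440 (mod 523)
509·440 = 223960 ≡ 116 (mod 523)
116 ≡ 116 (mod 523), so the signature is genuine.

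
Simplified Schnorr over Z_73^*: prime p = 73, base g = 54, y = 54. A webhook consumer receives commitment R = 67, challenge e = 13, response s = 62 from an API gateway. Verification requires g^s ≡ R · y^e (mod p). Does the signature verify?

verifies

g^s mod p:
Squares mod 73: 54^1≡54, 54^2≡69, 54^4≡16, 54^8≡37, 54^16≡55, 54^32≡32
62 = 32 + 16 + 8 + 4 + 2, so 54^62 ≡ 32·55·37·16·69 ≡ 36 (mod 73)
R · y^e mod p:
Squares mod 73: 54^1≡54, 54^2≡69, 54^4≡16, 54^8≡37
13 = 8 + 4 + 1, so 54^13 ≡ 37·16·54 ≡ 67 (mod 73)
67·67 = 4489 ≡ 36 (mod 73)
36 ≡ 36 (mod 73); signature holds.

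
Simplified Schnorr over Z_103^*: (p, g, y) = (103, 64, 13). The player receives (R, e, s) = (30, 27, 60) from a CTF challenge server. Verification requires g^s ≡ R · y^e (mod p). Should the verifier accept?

g^s mod p:
64^60 mod 103 = 8
R · y^e mod p:
13^27 mod 103 = 72
30·72 = 2160 ≡ 100 (mod 103)
8 ≠ 100; the check fails.

reject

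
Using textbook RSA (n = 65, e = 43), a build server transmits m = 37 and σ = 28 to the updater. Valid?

yes

Squares mod 65: σ^1≡28, σ^2≡4, σ^4≡16, σ^8≡61, σ^16≡16, σ^32≡61
43 = 32 + 8 + 2 + 1, so σ^43 ≡ 61·61·4·28 ≡ 37 (mod 65)
37 = m, so the signature checks out.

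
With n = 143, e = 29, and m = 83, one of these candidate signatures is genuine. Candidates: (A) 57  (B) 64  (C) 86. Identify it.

A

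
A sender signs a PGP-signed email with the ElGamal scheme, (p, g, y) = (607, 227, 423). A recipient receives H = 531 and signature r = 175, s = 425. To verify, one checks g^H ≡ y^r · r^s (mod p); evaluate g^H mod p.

450

227^2 = 51529 ≡ 541
227^4 ≡ 541^2 = 292681 ≡ 107
227^8 ≡ 107^2 = 11449 ≡ 523
227^16 ≡ 523^2 = 273529 ≡ 379
227^32 ≡ 379^2 = 143641 ≡ 389
227^64 ≡ 389^2 = 151321 ≡ 178
227^128 ≡ 178^2 = 31684 ≡ 120
227^256 ≡ 120^2 = 14400 ≡ 439
227^512 ≡ 439^2 = 192721 ≡ 302
531 = 512 + 16 + 2 + 1, so 227^531 ≡ 302·379·541·227 ≡ 450 (mod 607)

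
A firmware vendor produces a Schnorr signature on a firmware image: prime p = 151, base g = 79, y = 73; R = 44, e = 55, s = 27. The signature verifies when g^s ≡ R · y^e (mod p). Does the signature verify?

g^s mod p:
79^2 = 6241 ≡ 50
79^4 ≡ 50^2 = 2500 ≡ 84
79^8 ≡ 84^2 = 7056 ≡ 110
79^16 ≡ 110^2 = 12100 ≡ 20
27 = 16 + 8 + 2 + 1, so 79^27 ≡ 20·110·50·79 ≡ 101 (mod 151)
R · y^e mod p:
73^2 = 5329 ≡ 44
73^4 ≡ 44^2 = 1936 ≡ 124
73^8 ≡ 124^2 = 15376 ≡ 125
73^16 ≡ 125^2 = 15625 ≡ 72
73^32 ≡ 72^2 = 5184 ≡ 50
55 = 32 + 16 + 4 + 2 + 1, so 73^55 ≡ 50·72·124·44·73 ≡ 143 (mod 151)
44·143 = 6292 ≡ 101 (mod 151)
101 ≡ 101 (mod 151); signature holds.

verifies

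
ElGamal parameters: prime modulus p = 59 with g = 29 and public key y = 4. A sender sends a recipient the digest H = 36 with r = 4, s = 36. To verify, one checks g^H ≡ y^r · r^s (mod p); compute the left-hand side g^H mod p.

29^2 = 841 ≡ 15
29^4 ≡ 15^2 = 225 ≡ 48
29^8 ≡ 48^2 = 2304 ≡ 3
29^16 ≡ 3^2 = 9
29^32 ≡ 9^2 = 81 ≡ 22
36 = 32 + 4, so 29^36 ≡ 22·48 ≡ 53 (mod 59)

53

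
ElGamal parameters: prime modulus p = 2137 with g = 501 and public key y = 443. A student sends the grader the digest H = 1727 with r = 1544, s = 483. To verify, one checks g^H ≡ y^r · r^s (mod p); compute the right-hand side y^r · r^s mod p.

1510

443^2 = 196249 ≡ 1782
443^4 ≡ 1782^2 = 3175524 ≡ 2079
443^8 ≡ 2079^2 = 4322241 ≡ 1227
443^16 ≡ 1227^2 = 1505529 ≡ 1081
443^32 ≡ 1081^2 = 1168561 ≡ 1759
443^64 ≡ 1759^2 = 3094081 ≡ 1842
443^128 ≡ 1842^2 = 3392964 ≡ 1545
443^256 ≡ 1545^2 = 2387025 ≡ 2133
443^512 ≡ 2133^2 = 4549689 ≡ 16
443^1024 ≡ 16^2 = 256
1544 = 1024 + 512 + 8, so 443^1544 ≡ 256·16·1227 ≡ 1705 (mod 2137)
1544^2 = 2383936 ≡ 1181
1544^4 ≡ 1181^2 = 1394761 ≡ 1437
1544^8 ≡ 1437^2 = 2064969 ≡ 627
1544^16 ≡ 627^2 = 393129 ≡ 2058
1544^32 ≡ 2058^2 = 4235364 ≡ 1967
1544^64 ≡ 1967^2 = 3869089 ≡ 1119
1544^128 ≡ 1119^2 = 1252161 ≡ 2016
1544^256 ≡ 2016^2 = 4064256 ≡ 1819
483 = 256 + 128 + 64 + 32 + 2 + 1, so 1544^483 ≡ 1819·2016·1119·1967·1181·1544 ≡ 1530 (mod 2137)
y^r · r^s ≡ 1705·1530 = 2608650 ≡ 1510 (mod 2137)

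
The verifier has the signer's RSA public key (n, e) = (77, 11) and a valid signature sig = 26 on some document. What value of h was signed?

59

sig^2 ≡ 26^2 = 676 ≡ 60
sig^4 ≡ 60^2 = 3600 ≡ 58
sig^8 ≡ 58^2 = 3364 ≡ 53
11 = 8 + 2 + 1, so sig^11 ≡ 53·60·26 ≡ 59 (mod 77)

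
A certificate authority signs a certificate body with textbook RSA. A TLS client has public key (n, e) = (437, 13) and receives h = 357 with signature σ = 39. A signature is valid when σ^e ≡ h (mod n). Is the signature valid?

σ^2 ≡ 39^2 = 1521 ≡ 210
σ^4 ≡ 210^2 = 44100 ≡ 400
σ^8 ≡ 400^2 = 160000 ≡ 58
13 = 8 + 4 + 1, so σ^13 ≡ 58·400·39 ≡ 210 (mod 437)
210 ≠ 357, so verification fails.

invalid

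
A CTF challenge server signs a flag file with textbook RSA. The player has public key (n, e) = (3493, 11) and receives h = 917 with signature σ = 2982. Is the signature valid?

invalid

σ^11 mod 3493 = 2576
σ^11 mod 3493 = 2576, but h = 917.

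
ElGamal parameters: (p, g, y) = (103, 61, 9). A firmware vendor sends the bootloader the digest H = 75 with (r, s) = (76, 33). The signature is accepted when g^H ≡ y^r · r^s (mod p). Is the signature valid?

valid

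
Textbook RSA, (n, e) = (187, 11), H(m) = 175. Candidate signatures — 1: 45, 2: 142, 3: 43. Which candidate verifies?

Candidate 1: 45^11 mod 187 = 12
Candidate 2: 142^11 mod 187 = 175
  → matches H(m) = 175
Candidate 3: 43^11 mod 187 = 32

2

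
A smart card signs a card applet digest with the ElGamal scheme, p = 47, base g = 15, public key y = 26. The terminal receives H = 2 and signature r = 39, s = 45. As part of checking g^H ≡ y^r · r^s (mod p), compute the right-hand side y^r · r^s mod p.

37

26^2 = 676 ≡ 18
26^4 ≡ 18^2 = 324 ≡ 42
26^8 ≡ 42^2 = 1764 ≡ 25
26^16 ≡ 25^2 = 625 ≡ 14
26^32 ≡ 14^2 = 196 ≡ 8
39 = 32 + 4 + 2 + 1, so 26^39 ≡ 8·42·18·26 ≡ 33 (mod 47)
39^2 = 1521 ≡ 17
39^4 ≡ 17^2 = 289 ≡ 7
39^8 ≡ 7^2 = 49 ≡ 2
39^16 ≡ 2^2 = 4
39^32 ≡ 4^2 = 16
45 = 32 + 8 + 4 + 1, so 39^45 ≡ 16·2·7·39 ≡ 41 (mod 47)
y^r · r^s ≡ 33·41 = 1353 ≡ 37 (mod 47)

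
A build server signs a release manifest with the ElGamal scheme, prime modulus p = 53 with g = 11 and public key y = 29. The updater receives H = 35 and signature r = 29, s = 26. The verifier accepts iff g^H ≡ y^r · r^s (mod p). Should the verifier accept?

reject

Left side g^H mod p:
Squares mod 53: 11^1≡11, 11^2≡15, 11^4≡13, 11^8≡10, 11^16≡47, 11^32≡36
35 = 32 + 2 + 1, so 11^35 ≡ 36·15·11 ≡ 4 (mod 53)
Right side y^r · r^s mod p:
Squares mod 53: 29^1≡29, 29^2≡46, 29^4≡49, 29^8≡16, 29^16≡44
29 = 16 + 8 + 4 + 1, so 29^29 ≡ 44·16·49·29 ≡ 9 (mod 53)
Squares mod 53: 29^1≡29, 29^2≡46, 29^4≡49, 29^8≡16, 29^16≡44
26 = 16 + 8 + 2, so 29^26 ≡ 44·16·46 ≡ 1 (mod 53)
9·1 = 9 ≡ 9 (mod 53)
4 ≠ 9, so verification fails.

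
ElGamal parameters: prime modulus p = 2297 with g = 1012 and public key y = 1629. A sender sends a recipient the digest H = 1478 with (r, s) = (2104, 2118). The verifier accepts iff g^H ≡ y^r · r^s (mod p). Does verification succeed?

fails

Left side g^H mod p:
1012^2 = 1024144 ≡ 1979
1012^4 ≡ 1979^2 = 3916441 ≡ 56
1012^8 ≡ 56^2 = 3136 ≡ 839
1012^16 ≡ 839^2 = 703921 ≡ 1039
1012^32 ≡ 1039^2 = 1079521 ≡ 2228
1012^64 ≡ 2228^2 = 4963984 ≡ 167
1012^128 ≡ 167^2 = 27889 ≡ 325
1012^256 ≡ 325^2 = 105625 ≡ 2260
1012^512 ≡ 2260^2 = 5107600 ≡ 1369
1012^1024 ≡ 1369^2 = 1874161 ≡ 2106
1478 = 1024 + 256 + 128 + 64 + 4 + 2, so 1012^1478 ≡ 2106·2260·325·167·56·1979 ≡ 1124 (mod 2297)
Right side y^r · r^s mod p:
1629^2 = 2653641 ≡ 606
1629^4 ≡ 606^2 = 367236 ≡ 2013
1629^8 ≡ 2013^2 = 4052169 ≡ 261
1629^16 ≡ 261^2 = 68121 ≡ 1508
1629^32 ≡ 1508^2 = 2274064 ≡ 34
1629^64 ≡ 34^2 = 1156
1629^128 ≡ 1156^2 = 1336336 ≡ 1779
1629^256 ≡ 1779^2 = 3164841 ≡ 1872
1629^512 ≡ 1872^2 = 3504384 ≡ 1459
1629^1024 ≡ 1459^2 = 2128681 ≡ 1659
1629^2048 ≡ 1659^2 = 2752281 ≡ 475
2104 = 2048 + 32 + 16 + 8, so 1629^2104 ≡ 475·34·1508·261 ≡ 1743 (mod 2297)
2104^2 = 4426816 ≡ 497
2104^4 ≡ 497^2 = 247009 ≡ 1230
2104^8 ≡ 1230^2 = 1512900 ≡ 1474
2104^16 ≡ 1474^2 = 2172676 ≡ 2011
2104^32 ≡ 2011^2 = 4044121 ≡ 1401
2104^64 ≡ 1401^2 = 1962801 ≡ 1163
2104^128 ≡ 1163^2 = 1352569 ≡ 1933
2104^256 ≡ 1933^2 = 3736489 ≡ 1567
2104^512 ≡ 1567^2 = 2455489 ≡ 2293
2104^1024 ≡ 2293^2 = 5257849 ≡ 16
2104^2048 ≡ 16^2 = 256
2118 = 2048 + 64 + 4 + 2, so 2104^2118 ≡ 256·1163·1230·497 ≡ 1687 (mod 2297)
1743·1687 = 2940441 ≡ 281 (mod 2297)
1124 ≠ 281, so verification fails.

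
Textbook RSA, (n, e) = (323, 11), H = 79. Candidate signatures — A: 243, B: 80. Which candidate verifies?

A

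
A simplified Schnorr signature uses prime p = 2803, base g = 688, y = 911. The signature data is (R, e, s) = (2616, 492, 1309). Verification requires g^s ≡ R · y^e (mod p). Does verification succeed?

passes

g^s mod p:
Squares mod 2803: 688^1≡688, 688^2≡2440, 688^4≡28, 688^8≡784, 688^16≡799, 688^32≡2120, 688^64≡1191, 688^128≡163, 688^256≡1342, 688^512≡1438, 688^1024≡2033
1309 = 1024 + 256 + 16 + 8 + 4 + 1, so 688^1309 ≡ 2033·1342·799·784·28·688 ≡ 2101 (mod 2803)
R · y^e mod p:
Squares mod 2803: 911^1≡911, 911^2≡233, 911^4≡1032, 911^8≡2687, 911^16≡2244, 911^32≡1348, 911^64≡760, 911^128≡182, 911^256≡2291
492 = 256 + 128 + 64 + 32 + 8 + 4, so 911^492 ≡ 2291·182·760·1348·2687·1032 ≡ 2462 (mod 2803)
2616·2462 = 6440592 ≡ 2101 (mod 2803)
2101 ≡ 2101 (mod 2803); signature holds.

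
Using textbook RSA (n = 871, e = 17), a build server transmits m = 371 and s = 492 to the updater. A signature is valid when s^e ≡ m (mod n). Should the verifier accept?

accept

s^2 ≡ 492^2 = 242064 ≡ 797
s^4 ≡ 797^2 = 635209 ≡ 250
s^8 ≡ 250^2 = 62500 ≡ 659
s^16 ≡ 659^2 = 434281 ≡ 523
17 = 16 + 1, so s^17 ≡ 523·492 ≡ 371 (mod 871)
Since 371 equals the digest 371, verification succeeds.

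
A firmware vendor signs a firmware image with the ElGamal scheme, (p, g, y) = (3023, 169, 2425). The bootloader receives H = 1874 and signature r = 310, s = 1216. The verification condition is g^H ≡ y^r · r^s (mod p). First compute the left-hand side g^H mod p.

169^2 = 28561 ≡ 1354
169^4 ≡ 1354^2 = 1833316 ≡ 1378
169^8 ≡ 1378^2 = 1898884 ≡ 440
169^16 ≡ 440^2 = 193600 ≡ 128
169^32 ≡ 128^2 = 16384 ≡ 1269
169^64 ≡ 1269^2 = 1610361 ≡ 2125
169^128 ≡ 2125^2 = 4515625 ≡ 2286
169^256 ≡ 2286^2 = 5225796 ≡ 2052
169^512 ≡ 2052^2 = 4210704 ≡ 2688
169^1024 ≡ 2688^2 = 7225344 ≡ 374
1874 = 1024 + 512 + 256 + 64 + 16 + 2, so 169^1874 ≡ 374·2688·2052·2125·128·1354 ≡ 2194 (mod 3023)

2194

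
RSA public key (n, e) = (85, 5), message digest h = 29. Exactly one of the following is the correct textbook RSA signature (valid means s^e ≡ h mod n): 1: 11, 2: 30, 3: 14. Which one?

Candidate 1: Squares mod 85: 11^1≡11, 11^2≡36, 11^4≡21; 5 = 4 + 1, so 11^5 ≡ 21·11 ≡ 61 (mod 85)
Candidate 2: Squares mod 85: 30^1≡30, 30^2≡50, 30^4≡35; 5 = 4 + 1, so 30^5 ≡ 35·30 ≡ 30 (mod 85)
Candidate 3: Squares mod 85: 14^1≡14, 14^2≡26, 14^4≡81; 5 = 4 + 1, so 14^5 ≡ 81·14 ≡ 29 (mod 85)
  → matches h = 29

3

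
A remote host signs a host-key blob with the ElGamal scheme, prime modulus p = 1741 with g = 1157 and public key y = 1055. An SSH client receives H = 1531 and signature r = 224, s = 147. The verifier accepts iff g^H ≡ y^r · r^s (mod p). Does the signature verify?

verifies

Left side g^H mod p:
Squares mod 1741: 1157^1≡1157, 1157^2≡1561, 1157^4≡1062, 1157^8≡1417, 1157^16≡516, 1157^32≡1624, 1157^64≡1502, 1157^128≡1409, 1157^256≡541, 1157^512≡193, 1157^1024≡688
1531 = 1024 + 256 + 128 + 64 + 32 + 16 + 8 + 2 + 1, so 1157^1531 ≡ 688·541·1409·1502·1624·516·1417·1561·1157 ≡ 1368 (mod 1741)
Right side y^r · r^s mod p:
Squares mod 1741: 1055^1≡1055, 1055^2≡526, 1055^4≡1598, 1055^8≡1298, 1055^16≡1257, 1055^32≡962, 1055^64≡973, 1055^128≡1366
224 = 128 + 64 + 32, so 1055^224 ≡ 1366·973·962 ≡ 224 (mod 1741)
Squares mod 1741: 224^1≡224, 224^2≡1428, 224^4≡473, 224^8≡881, 224^16≡1416, 224^32≡1165, 224^64≡986, 224^128≡718
147 = 128 + 16 + 2 + 1, so 224^147 ≡ 718·1416·1428·224 ≡ 317 (mod 1741)
224·317 = 71008 ≡ 1368 (mod 1741)
1368 ≡ 1368 (mod 1741), so the signature is genuine.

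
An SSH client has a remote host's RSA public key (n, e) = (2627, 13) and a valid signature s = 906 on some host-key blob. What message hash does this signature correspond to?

s^2 ≡ 906^2 = 820836 ≡ 1212
s^4 ≡ 1212^2 = 1468944 ≡ 451
s^8 ≡ 451^2 = 203401 ≡ 1122
13 = 8 + 4 + 1, so s^13 ≡ 1122·451·906 ≡ 2400 (mod 2627)

2400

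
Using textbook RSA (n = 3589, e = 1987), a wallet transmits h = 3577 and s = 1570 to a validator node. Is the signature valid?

invalid

s^2 ≡ 1570^2 = 2464900 ≡ 2846
s^4 ≡ 2846^2 = 8099716 ≡ 2932
s^8 ≡ 2932^2 = 8596624 ≡ 969
s^16 ≡ 969^2 = 938961 ≡ 2232
s^32 ≡ 2232^2 = 4981824 ≡ 292
s^64 ≡ 292^2 = 85264 ≡ 2717
s^128 ≡ 2717^2 = 7382089 ≡ 3105
s^256 ≡ 3105^2 = 9641025 ≡ 971
s^512 ≡ 971^2 = 942841 ≡ 2523
s^1024 ≡ 2523^2 = 6365529 ≡ 2232
1987 = 1024 + 512 + 256 + 128 + 64 + 2 + 1, so s^1987 ≡ 2232·2523·971·3105·2717·2846·1570 ≡ 12 (mod 3589)
s^1987 mod 3589 = 12, but h = 3577.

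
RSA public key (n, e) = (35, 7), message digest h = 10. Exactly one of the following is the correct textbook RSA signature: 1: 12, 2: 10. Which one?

Candidate 1: 12^2 = 144 ≡ 4; 12^4 ≡ 4^2 = 16; 7 = 4 + 2 + 1, so 12^7 ≡ 16·4·12 ≡ 33 (mod 35)
Candidate 2: 10^2 = 100 ≡ 30; 10^4 ≡ 30^2 = 900 ≡ 25; 7 = 4 + 2 + 1, so 10^7 ≡ 25·30·10 ≡ 10 (mod 35)
  → matches h = 10

2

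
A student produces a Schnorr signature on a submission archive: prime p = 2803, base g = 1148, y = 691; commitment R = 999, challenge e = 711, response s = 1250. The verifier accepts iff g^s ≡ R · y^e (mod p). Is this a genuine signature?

genuine

g^s mod p:
1148^2 = 1317904 ≡ 494
1148^4 ≡ 494^2 = 244036 ≡ 175
1148^8 ≡ 175^2 = 30625 ≡ 2595
1148^16 ≡ 2595^2 = 6734025 ≡ 1219
1148^32 ≡ 1219^2 = 1485961 ≡ 371
1148^64 ≡ 371^2 = 137641 ≡ 294
1148^128 ≡ 294^2 = 86436 ≡ 2346
1148^256 ≡ 2346^2 = 5503716 ≡ 1427
1148^512 ≡ 1427^2 = 2036329 ≡ 1351
1148^1024 ≡ 1351^2 = 1825201 ≡ 448
1250 = 1024 + 128 + 64 + 32 + 2, so 1148^1250 ≡ 448·2346·294·371·494 ≡ 1884 (mod 2803)
R · y^e mod p:
691^2 = 477481 ≡ 971
691^4 ≡ 971^2 = 942841 ≡ 1033
691^8 ≡ 1033^2 = 1067089 ≡ 1949
691^16 ≡ 1949^2 = 3798601 ≡ 536
691^32 ≡ 536^2 = 287296 ≡ 1390
691^64 ≡ 1390^2 = 1932100 ≡ 833
691^128 ≡ 833^2 = 693889 ≡ 1548
691^256 ≡ 1548^2 = 2396304 ≡ 2542
691^512 ≡ 2542^2 = 6461764 ≡ 849
711 = 512 + 128 + 64 + 4 + 2 + 1, so 691^711 ≡ 849·1548·833·1033·971·691 ≡ 347 (mod 2803)
999·347 = 346653 ≡ 1884 (mod 2803)
1884 ≡ 1884 (mod 2803); signature holds.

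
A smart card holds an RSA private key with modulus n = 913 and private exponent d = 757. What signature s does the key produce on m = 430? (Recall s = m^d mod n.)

m^2 ≡ 430^2 = 184900 ≡ 474
m^4 ≡ 474^2 = 224676 ≡ 78
m^8 ≡ 78^2 = 6084 ≡ 606
m^16 ≡ 606^2 = 367236 ≡ 210
m^32 ≡ 210^2 = 44100 ≡ 276
m^64 ≡ 276^2 = 76176 ≡ 397
m^128 ≡ 397^2 = 157609 ≡ 573
m^256 ≡ 573^2 = 328329 ≡ 562
m^512 ≡ 562^2 = 315844 ≡ 859
757 = 512 + 128 + 64 + 32 + 16 + 4 + 1, so m^757 ≡ 859·573·397·276·210·78·430 ≡ 760 (mod 913)

760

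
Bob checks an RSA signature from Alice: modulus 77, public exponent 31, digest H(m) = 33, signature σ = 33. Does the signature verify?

verifies

σ^2 ≡ 33^2 = 1089 ≡ 11
σ^4 ≡ 11^2 = 121 ≡ 44
σ^8 ≡ 44^2 = 1936 ≡ 11
σ^16 ≡ 11^2 = 121 ≡ 44
31 = 16 + 8 + 4 + 2 + 1, so σ^31 ≡ 44·11·44·11·33 ≡ 33 (mod 77)
σ^31 mod 77 = 33 matches H(m).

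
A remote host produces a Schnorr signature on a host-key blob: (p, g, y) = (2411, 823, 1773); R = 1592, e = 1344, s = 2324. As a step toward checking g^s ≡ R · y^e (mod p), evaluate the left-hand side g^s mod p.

823^2 = 677329 ≡ 2249
823^4 ≡ 2249^2 = 5058001 ≡ 2134
823^8 ≡ 2134^2 = 4553956 ≡ 1988
823^16 ≡ 1988^2 = 3952144 ≡ 515
823^32 ≡ 515^2 = 265225 ≡ 15
823^64 ≡ 15^2 = 225
823^128 ≡ 225^2 = 50625 ≡ 2405
823^256 ≡ 2405^2 = 5784025 ≡ 36
823^512 ≡ 36^2 = 1296
823^1024 ≡ 1296^2 = 1679616 ≡ 1560
823^2048 ≡ 1560^2 = 2433600 ≡ 901
2324 = 2048 + 256 + 16 + 4, so 823^2324 ≡ 901·36·515·2134 ≡ 2277 (mod 2411)

2277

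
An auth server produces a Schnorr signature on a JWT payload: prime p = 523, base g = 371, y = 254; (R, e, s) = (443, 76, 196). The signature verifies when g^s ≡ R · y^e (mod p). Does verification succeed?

fails

g^s mod p:
371^2 = 137641 ≡ 92
371^4 ≡ 92^2 = 8464 ≡ 96
371^8 ≡ 96^2 = 9216 ≡ 325
371^16 ≡ 325^2 = 105625 ≡ 502
371^32 ≡ 502^2 = 252004 ≡ 441
371^64 ≡ 441^2 = 194481 ≡ 448
371^128 ≡ 448^2 = 200704 ≡ 395
196 = 128 + 64 + 4, so 371^196 ≡ 395·448·96 ≡ 74 (mod 523)
R · y^e mod p:
254^2 = 64516 ≡ 187
254^4 ≡ 187^2 = 34969 ≡ 451
254^8 ≡ 451^2 = 203401 ≡ 477
254^16 ≡ 477^2 = 227529 ≡ 24
254^32 ≡ 24^2 = 576 ≡ 53
254^64 ≡ 53^2 = 2809 ≡ 194
76 = 64 + 8 + 4, so 254^76 ≡ 194·477·451 ≡ 284 (mod 523)
443·284 = 125812 ≡ 292 (mod 523)
74 ≠ 292; the check fails.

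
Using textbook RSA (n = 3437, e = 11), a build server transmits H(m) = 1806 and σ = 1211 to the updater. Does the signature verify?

σ^2 ≡ 1211^2 = 1466521 ≡ 2359
σ^4 ≡ 2359^2 = 5564881 ≡ 378
σ^8 ≡ 378^2 = 142884 ≡ 1967
11 = 8 + 2 + 1, so σ^11 ≡ 1967·2359·1211 ≡ 1806 (mod 3437)
σ^11 mod 3437 = 1806 matches H(m).

verifies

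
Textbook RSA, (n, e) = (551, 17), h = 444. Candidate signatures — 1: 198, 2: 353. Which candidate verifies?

2

Candidate 1: Squares mod 551: 198^1≡198, 198^2≡83, 198^4≡277, 198^8≡140, 198^16≡315; 17 = 16 + 1, so 198^17 ≡ 315·198 ≡ 107 (mod 551)
Candidate 2: Squares mod 551: 353^1≡353, 353^2≡83, 353^4≡277, 353^8≡140, 353^16≡315; 17 = 16 + 1, so 353^17 ≡ 315·353 ≡ 444 (mod 551)
  → matches h = 444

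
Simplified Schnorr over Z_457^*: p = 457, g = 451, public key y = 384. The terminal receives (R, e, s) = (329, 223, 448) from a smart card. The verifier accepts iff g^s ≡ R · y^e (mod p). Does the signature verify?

does not verify

g^s mod p:
451^2 = 203401 ≡ 36
451^4 ≡ 36^2 = 1296 ≡ 382
451^8 ≡ 382^2 = 145924 ≡ 141
451^16 ≡ 141^2 = 19881 ≡ 230
451^32 ≡ 230^2 = 52900 ≡ 345
451^64 ≡ 345^2 = 119025 ≡ 205
451^128 ≡ 205^2 = 42025 ≡ 438
451^256 ≡ 438^2 = 191844 ≡ 361
448 = 256 + 128 + 64, so 451^448 ≡ 361·438·205 ≡ 94 (mod 457)
R · y^e mod p:
384^2 = 147456 ≡ 302
384^4 ≡ 302^2 = 91204 ≡ 261
384^8 ≡ 261^2 = 68121 ≡ 28
384^16 ≡ 28^2 = 784 ≡ 327
384^32 ≡ 327^2 = 106929 ≡ 448
384^64 ≡ 448^2 = 200704 ≡ 81
384^128 ≡ 81^2 = 6561 ≡ 163
223 = 128 + 64 + 16 + 8 + 4 + 2 + 1, so 384^223 ≡ 163·81·327·28·261·302·384 ≡ 94 (mod 457)
329·94 = 30926 ≡ 307 (mod 457)
94 ≠ 307; the check fails.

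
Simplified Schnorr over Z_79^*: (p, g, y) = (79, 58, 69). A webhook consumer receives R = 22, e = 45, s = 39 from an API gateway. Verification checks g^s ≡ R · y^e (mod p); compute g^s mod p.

78

58^2 = 3364 ≡ 46
58^4 ≡ 46^2 = 2116 ≡ 62
58^8 ≡ 62^2 = 3844 ≡ 52
58^16 ≡ 52^2 = 2704 ≡ 18
58^32 ≡ 18^2 = 324 ≡ 8
39 = 32 + 4 + 2 + 1, so 58^39 ≡ 8·62·46·58 ≡ 78 (mod 79)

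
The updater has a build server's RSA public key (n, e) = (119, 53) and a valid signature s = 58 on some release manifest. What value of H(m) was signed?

11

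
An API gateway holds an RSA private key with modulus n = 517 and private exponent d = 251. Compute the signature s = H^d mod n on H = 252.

450

H^2 ≡ 252^2 = 63504 ≡ 430
H^4 ≡ 430^2 = 184900 ≡ 331
H^8 ≡ 331^2 = 109561 ≡ 474
H^16 ≡ 474^2 = 224676 ≡ 298
H^32 ≡ 298^2 = 88804 ≡ 397
H^64 ≡ 397^2 = 157609 ≡ 441
H^128 ≡ 441^2 = 194481 ≡ 89
251 = 128 + 64 + 32 + 16 + 8 + 2 + 1, so H^251 ≡ 89·441·397·298·474·430·252 ≡ 450 (mod 517)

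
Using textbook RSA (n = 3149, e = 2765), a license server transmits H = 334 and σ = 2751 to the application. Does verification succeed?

σ^2765 mod 3149 = 858
858 ≠ 334, so verification fails.

fails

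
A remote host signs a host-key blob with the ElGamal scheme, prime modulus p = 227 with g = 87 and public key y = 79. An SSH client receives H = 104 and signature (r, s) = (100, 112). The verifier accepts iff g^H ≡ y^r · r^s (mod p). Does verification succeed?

Left side g^H mod p:
87^2 = 7569 ≡ 78
87^4 ≡ 78^2 = 6084 ≡ 182
87^8 ≡ 182^2 = 33124 ≡ 209
87^16 ≡ 209^2 = 43681 ≡ 97
87^32 ≡ 97^2 = 9409 ≡ 102
87^64 ≡ 102^2 = 10404 ≡ 189
104 = 64 + 32 + 8, so 87^104 ≡ 189·102·209 ≡ 79 (mod 227)
Right side y^r · r^s mod p:
79^2 = 6241 ≡ 112
79^4 ≡ 112^2 = 12544 ≡ 59
79^8 ≡ 59^2 = 3481 ≡ 76
79^16 ≡ 76^2 = 5776 ≡ 101
79^32 ≡ 101^2 = 10201 ≡ 213
79^64 ≡ 213^2 = 45369 ≡ 196
100 = 64 + 32 + 4, so 79^100 ≡ 196·213·59 ≡ 182 (mod 227)
100^2 = 10000 ≡ 12
100^4 ≡ 12^2 = 144
100^8 ≡ 144^2 = 20736 ≡ 79
100^16 ≡ 79^2 = 6241 ≡ 112
100^32 ≡ 112^2 = 12544 ≡ 59
100^64 ≡ 59^2 = 3481 ≡ 76
112 = 64 + 32 + 16, so 100^112 ≡ 76·59·112 ≡ 84 (mod 227)
182·84 = 15288 ≡ 79 (mod 227)
79 ≡ 79 (mod 227), so the signature is genuine.

passes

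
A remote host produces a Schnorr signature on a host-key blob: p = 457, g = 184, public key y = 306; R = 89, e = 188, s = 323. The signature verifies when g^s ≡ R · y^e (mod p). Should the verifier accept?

accept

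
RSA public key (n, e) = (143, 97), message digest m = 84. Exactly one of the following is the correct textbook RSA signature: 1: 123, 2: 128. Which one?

1

Candidate 1: 123^2 = 15129 ≡ 114; 123^4 ≡ 114^2 = 12996 ≡ 126; 123^8 ≡ 126^2 = 15876 ≡ 3; 123^16 ≡ 3^2 = 9; 123^32 ≡ 9^2 = 81; 123^64 ≡ 81^2 = 6561 ≡ 126; 97 = 64 + 32 + 1, so 123^97 ≡ 126·81·123 ≡ 84 (mod 143)
  → matches m = 84
Candidate 2: 128^2 = 16384 ≡ 82; 128^4 ≡ 82^2 = 6724 ≡ 3; 128^8 ≡ 3^2 = 9; 128^16 ≡ 9^2 = 81; 128^32 ≡ 81^2 = 6561 ≡ 126; 128^64 ≡ 126^2 = 15876 ≡ 3; 97 = 64 + 32 + 1, so 128^97 ≡ 3·126·128 ≡ 50 (mod 143)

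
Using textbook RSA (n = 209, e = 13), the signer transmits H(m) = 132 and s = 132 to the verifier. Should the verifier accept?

accept

s^13 mod 209 = 132
132 = H(m), so the signature checks out.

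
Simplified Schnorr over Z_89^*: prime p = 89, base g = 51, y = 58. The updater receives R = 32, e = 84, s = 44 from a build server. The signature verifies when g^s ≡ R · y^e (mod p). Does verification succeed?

passes

g^s mod p:
51^2 = 2601 ≡ 20
51^4 ≡ 20^2 = 400 ≡ 44
51^8 ≡ 44^2 = 1936 ≡ 67
51^16 ≡ 67^2 = 4489 ≡ 39
51^32 ≡ 39^2 = 1521 ≡ 8
44 = 32 + 8 + 4, so 51^44 ≡ 8·67·44 ≡ 88 (mod 89)
R · y^e mod p:
58^2 = 3364 ≡ 71
58^4 ≡ 71^2 = 5041 ≡ 57
58^8 ≡ 57^2 = 3249 ≡ 45
58^16 ≡ 45^2 = 2025 ≡ 67
58^32 ≡ 67^2 = 4489 ≡ 39
58^64 ≡ 39^2 = 1521 ≡ 8
84 = 64 + 16 + 4, so 58^84 ≡ 8·67·57 ≡ 25 (mod 89)
32·25 = 800 ≡ 88 (mod 89)
88 ≡ 88 (mod 89); signature holds.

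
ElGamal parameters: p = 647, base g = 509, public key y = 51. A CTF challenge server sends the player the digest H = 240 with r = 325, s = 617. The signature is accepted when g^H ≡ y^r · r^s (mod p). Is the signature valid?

valid

Left side g^H mod p:
Squares mod 647: 509^1≡509, 509^2≡281, 509^4≡27, 509^8≡82, 509^16≡254, 509^32≡463, 509^64≡212, 509^128≡301
240 = 128 + 64 + 32 + 16, so 509^240 ≡ 301·212·463·254 ≡ 400 (mod 647)
Right side y^r · r^s mod p:
Squares mod 647: 51^1≡51, 51^2≡13, 51^4≡169, 51^8≡93, 51^16≡238, 51^32≡355, 51^64≡507, 51^128≡190, 51^256≡515
325 = 256 + 64 + 4 + 1, so 51^325 ≡ 515·507·169·51 ≡ 13 (mod 647)
Squares mod 647: 325^1≡325, 325^2≡164, 325^4≡369, 325^8≡291, 325^16≡571, 325^32≡600, 325^64≡268, 325^128≡7, 325^256≡49, 325^512≡460
617 = 512 + 64 + 32 + 8 + 1, so 325^617 ≡ 460·268·600·291·325 ≡ 628 (mod 647)
13·628 = 8164 ≡ 400 (mod 647)
400 ≡ 400 (mod 647), so the signature is genuine.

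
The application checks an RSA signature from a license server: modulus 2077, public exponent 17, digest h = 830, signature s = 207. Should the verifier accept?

s^2 ≡ 207^2 = 42849 ≡ 1309
s^4 ≡ 1309^2 = 1713481 ≡ 2033
s^8 ≡ 2033^2 = 4133089 ≡ 1936
s^16 ≡ 1936^2 = 3748096 ≡ 1188
17 = 16 + 1, so s^17 ≡ 1188·207 ≡ 830 (mod 2077)
830 = h, so the signature checks out.

accept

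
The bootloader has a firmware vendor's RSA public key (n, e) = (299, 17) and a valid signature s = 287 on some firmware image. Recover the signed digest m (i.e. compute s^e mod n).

14

Squares mod 299: s^1≡287, s^2≡144, s^4≡105, s^8≡261, s^16≡248
17 = 16 + 1, so s^17 ≡ 248·287 ≡ 14 (mod 299)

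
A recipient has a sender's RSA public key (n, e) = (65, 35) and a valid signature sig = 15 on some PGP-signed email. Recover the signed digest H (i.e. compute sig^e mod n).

Squares mod 65: sig^1≡15, sig^2≡30, sig^4≡55, sig^8≡35, sig^16≡55, sig^32≡35
35 = 32 + 2 + 1, so sig^35 ≡ 35·30·15 ≡ 20 (mod 65)

20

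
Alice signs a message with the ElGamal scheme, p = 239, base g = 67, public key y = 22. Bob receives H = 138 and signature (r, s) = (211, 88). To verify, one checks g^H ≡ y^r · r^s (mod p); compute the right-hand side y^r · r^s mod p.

187

22^211 mod 239 = 211
211^88 mod 239 = 36
y^r · r^s ≡ 211·36 = 7596 ≡ 187 (mod 239)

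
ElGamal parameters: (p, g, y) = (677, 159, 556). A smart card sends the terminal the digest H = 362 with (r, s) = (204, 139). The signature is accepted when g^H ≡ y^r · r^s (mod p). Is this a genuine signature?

Left side g^H mod p:
Squares mod 677: 159^1≡159, 159^2≡232, 159^4≡341, 159^8≡514, 159^16≡166, 159^32≡476, 159^64≡458, 159^128≡571, 159^256≡404
362 = 256 + 64 + 32 + 8 + 2, so 159^362 ≡ 404·458·476·514·232 ≡ 22 (mod 677)
Right side y^r · r^s mod p:
Squares mod 677: 556^1≡556, 556^2≡424, 556^4≡371, 556^8≡210, 556^16≡95, 556^32≡224, 556^64≡78, 556^128≡668
204 = 128 + 64 + 8 + 4, so 556^204 ≡ 668·78·210·371 ≡ 656 (mod 677)
Squares mod 677: 204^1≡204, 204^2≡319, 204^4≡211, 204^8≡516, 204^16≡195, 204^32≡113, 204^64≡583, 204^128≡35
139 = 128 + 8 + 2 + 1, so 204^139 ≡ 35·516·319·204 ≡ 560 (mod 677)
656·560 = 367360 ≡ 426 (mod 677)
22 ≠ 426, so verification fails.

forged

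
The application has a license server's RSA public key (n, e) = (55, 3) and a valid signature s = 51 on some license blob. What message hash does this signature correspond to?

46

Squares mod 55: s^1≡51, s^2≡16
3 = 2 + 1, so s^3 ≡ 16·51 ≡ 46 (mod 55)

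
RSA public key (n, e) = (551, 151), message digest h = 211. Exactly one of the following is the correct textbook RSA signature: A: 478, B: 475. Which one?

Candidate A: 478^2 = 228484 ≡ 370; 478^4 ≡ 370^2 = 136900 ≡ 252; 478^8 ≡ 252^2 = 63504 ≡ 139; 478^16 ≡ 139^2 = 19321 ≡ 36; 478^32 ≡ 36^2 = 1296 ≡ 194; 478^64 ≡ 194^2 = 37636 ≡ 168; 478^128 ≡ 168^2 = 28224 ≡ 123; 151 = 128 + 16 + 4 + 2 + 1, so 478^151 ≡ 123·36·252·370·478 ≡ 211 (mod 551)
  → matches h = 211
Candidate B: 475^2 = 225625 ≡ 266; 475^4 ≡ 266^2 = 70756 ≡ 228; 475^8 ≡ 228^2 = 51984 ≡ 190; 475^16 ≡ 190^2 = 36100 ≡ 285; 475^32 ≡ 285^2 = 81225 ≡ 228; 475^64 ≡ 228^2 = 51984 ≡ 190; 475^128 ≡ 190^2 = 36100 ≡ 285; 151 = 128 + 16 + 4 + 2 + 1, so 475^151 ≡ 285·285·228·266·475 ≡ 532 (mod 551)

A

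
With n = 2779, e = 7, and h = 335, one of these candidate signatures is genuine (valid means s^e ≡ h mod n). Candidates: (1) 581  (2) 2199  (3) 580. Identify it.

Candidate 1: Squares mod 2779: 581^1≡581, 581^2≡1302, 581^4≡14; 7 = 4 + 2 + 1, so 581^7 ≡ 14·1302·581 ≡ 2478 (mod 2779)
Candidate 2: Squares mod 2779: 2199^1≡2199, 2199^2≡141, 2199^4≡428; 7 = 4 + 2 + 1, so 2199^7 ≡ 428·141·2199 ≡ 2444 (mod 2779)
Candidate 3: Squares mod 2779: 580^1≡580, 580^2≡141, 580^4≡428; 7 = 4 + 2 + 1, so 580^7 ≡ 428·141·580 ≡ 335 (mod 2779)
  → matches h = 335

3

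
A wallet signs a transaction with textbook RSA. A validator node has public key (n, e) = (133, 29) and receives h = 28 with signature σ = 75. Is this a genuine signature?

forged

σ^2 ≡ 75^2 = 5625 ≡ 39
σ^4 ≡ 39^2 = 1521 ≡ 58
σ^8 ≡ 58^2 = 3364 ≡ 39
σ^16 ≡ 39^2 = 1521 ≡ 58
29 = 16 + 8 + 4 + 1, so σ^29 ≡ 58·39·58·75 ≡ 94 (mod 133)
94 ≠ 28, so verification fails.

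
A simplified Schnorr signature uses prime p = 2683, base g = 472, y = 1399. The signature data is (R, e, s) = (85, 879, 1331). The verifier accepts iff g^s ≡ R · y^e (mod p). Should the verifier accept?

g^s mod p:
Squares mod 2683: 472^1≡472, 472^2≡95, 472^4≡976, 472^8≡111, 472^16≡1589, 472^32≡218, 472^64≡1913, 472^128≡2640, 472^256≡1849, 472^512≡659, 472^1024≡2318
1331 = 1024 + 256 + 32 + 16 + 2 + 1, so 472^1331 ≡ 2318·1849·218·1589·95·472 ≡ 2353 (mod 2683)
R · y^e mod p:
Squares mod 2683: 1399^1≡1399, 1399^2≡1294, 1399^4≡244, 1399^8≡510, 1399^16≡2532, 1399^32≡1337, 1399^64≡691, 1399^128≡2590, 1399^256≡600, 1399^512≡478
879 = 512 + 256 + 64 + 32 + 8 + 4 + 2 + 1, so 1399^879 ≡ 478·600·691·1337·510·244·1294·1399 ≡ 1890 (mod 2683)
85·1890 = 160650 ≡ 2353 (mod 2683)
2353 ≡ 2353 (mod 2683); signature holds.

accept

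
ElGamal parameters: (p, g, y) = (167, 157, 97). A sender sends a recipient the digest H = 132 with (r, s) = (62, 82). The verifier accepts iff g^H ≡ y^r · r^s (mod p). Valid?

Left side g^H mod p:
Squares mod 167: 157^1≡157, 157^2≡100, 157^4≡147, 157^8≡66, 157^16≡14, 157^32≡29, 157^64≡6, 157^128≡36
132 = 128 + 4, so 157^132 ≡ 36·147 ≡ 115 (mod 167)
Right side y^r · r^s mod p:
Squares mod 167: 97^1≡97, 97^2≡57, 97^4≡76, 97^8≡98, 97^16≡85, 97^32≡44
62 = 32 + 16 + 8 + 4 + 2, so 97^62 ≡ 44·85·98·76·57 ≡ 116 (mod 167)
Squares mod 167: 62^1≡62, 62^2≡3, 62^4≡9, 62^8≡81, 62^16≡48, 62^32≡133, 62^64≡154
82 = 64 + 16 + 2, so 62^82 ≡ 154·48·3 ≡ 132 (mod 167)
116·132 = 15312 ≡ 115 (mod 167)
115 ≡ 115 (mod 167), so the signature is genuine.

yes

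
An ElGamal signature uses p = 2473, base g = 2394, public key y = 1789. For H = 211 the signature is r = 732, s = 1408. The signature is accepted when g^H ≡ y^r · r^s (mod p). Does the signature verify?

does not verify

Left side g^H mod p:
Squares mod 2473: 2394^1≡2394, 2394^2≡1295, 2394^4≡331, 2394^8≡749, 2394^16≡2103, 2394^32≡885, 2394^64≡1757, 2394^128≡745
211 = 128 + 64 + 16 + 2 + 1, so 2394^211 ≡ 745·1757·2103·1295·2394 ≡ 848 (mod 2473)
Right side y^r · r^s mod p:
Squares mod 2473: 1789^1≡1789, 1789^2≡459, 1789^4≡476, 1789^8≡1533, 1789^16≡739, 1789^32≡2061, 1789^64≡1580, 1789^128≡1143, 1789^256≡705, 1789^512≡2425
732 = 512 + 128 + 64 + 16 + 8 + 4, so 1789^732 ≡ 2425·1143·1580·739·1533·476 ≡ 1423 (mod 2473)
Squares mod 2473: 732^1≡732, 732^2≡1656, 732^4≡2252, 732^8≡1854, 732^16≡2319, 732^32≡1459, 732^64≡1901, 732^128≡748, 732^256≡606, 732^512≡1232, 732^1024≡1875
1408 = 1024 + 256 + 128, so 732^1408 ≡ 1875·606·748 ≡ 1779 (mod 2473)
1423·1779 = 2531517 ≡ 1638 (mod 2473)
848 ≠ 1638, so verification fails.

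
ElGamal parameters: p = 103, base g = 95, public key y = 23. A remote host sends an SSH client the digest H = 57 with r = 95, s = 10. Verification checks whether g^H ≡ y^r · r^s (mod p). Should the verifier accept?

reject

Left side g^H mod p:
95^57 mod 103 = 94
Right side y^r · r^s mod p:
23^95 mod 103 = 61
95^10 mod 103 = 93
61·93 = 5673 ≡ 8 (mod 103)
94 ≠ 8, so verification fails.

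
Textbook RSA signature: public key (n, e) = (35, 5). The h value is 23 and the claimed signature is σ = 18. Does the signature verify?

verifies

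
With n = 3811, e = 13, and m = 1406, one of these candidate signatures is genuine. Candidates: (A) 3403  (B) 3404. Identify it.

Candidate A: 3403^2 = 11580409 ≡ 2591; 3403^4 ≡ 2591^2 = 6713281 ≡ 2110; 3403^8 ≡ 2110^2 = 4452100 ≡ 852; 13 = 8 + 4 + 1, so 3403^13 ≡ 852·2110·3403 ≡ 2922 (mod 3811)
Candidate B: 3404^2 = 11587216 ≡ 1776; 3404^4 ≡ 1776^2 = 3154176 ≡ 2479; 3404^8 ≡ 2479^2 = 6145441 ≡ 2109; 13 = 8 + 4 + 1, so 3404^13 ≡ 2109·2479·3404 ≡ 1406 (mod 3811)
  → matches m = 1406

B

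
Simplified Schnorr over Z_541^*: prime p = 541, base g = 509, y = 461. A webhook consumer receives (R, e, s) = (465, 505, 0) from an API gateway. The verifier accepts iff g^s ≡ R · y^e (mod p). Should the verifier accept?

g^s mod p:
509^0 mod 541 = 1
R · y^e mod p:
461^505 mod 541 = 121
465·121 = 56265 ≡ 1 (mod 541)
1 ≡ 1 (mod 541); signature holds.

accept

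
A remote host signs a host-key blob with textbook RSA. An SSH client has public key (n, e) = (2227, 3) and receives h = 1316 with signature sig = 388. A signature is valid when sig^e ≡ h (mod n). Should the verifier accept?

Squares mod 2227: sig^1≡388, sig^2≡1335
3 = 2 + 1, so sig^3 ≡ 1335·388 ≡ 1316 (mod 2227)
1316 = h, so the signature checks out.

accept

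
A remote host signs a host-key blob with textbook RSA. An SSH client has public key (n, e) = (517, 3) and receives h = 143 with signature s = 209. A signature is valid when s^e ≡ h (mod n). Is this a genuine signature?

s^2 ≡ 209^2 = 43681 ≡ 253
3 = 2 + 1, so s^3 ≡ 253·209 ≡ 143 (mod 517)
s^3 mod 517 = 143 matches h.

genuine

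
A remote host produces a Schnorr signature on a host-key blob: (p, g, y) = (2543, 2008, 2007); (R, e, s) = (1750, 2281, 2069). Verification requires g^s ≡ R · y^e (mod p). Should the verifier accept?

accept

g^s mod p:
Squares mod 2543: 2008^1≡2008, 2008^2≡1409, 2008^4≡1741, 2008^8≡2368, 2008^16≡109, 2008^32≡1709, 2008^64≡1317, 2008^128≡163, 2008^256≡1139, 2008^512≡391, 2008^1024≡301, 2008^2048≡1596
2069 = 2048 + 16 + 4 + 1, so 2008^2069 ≡ 1596·109·1741·2008 ≡ 2418 (mod 2543)
R · y^e mod p:
Squares mod 2543: 2007^1≡2007, 2007^2≡2480, 2007^4≡1426, 2007^8≡1619, 2007^16≡1871, 2007^32≡1473, 2007^64≡550, 2007^128≡2426, 2007^256≡974, 2007^512≡137, 2007^1024≡968, 2007^2048≡1200
2281 = 2048 + 128 + 64 + 32 + 8 + 1, so 2007^2281 ≡ 1200·2426·550·1473·1619·2007 ≡ 1998 (mod 2543)
1750·1998 = 3496500 ≡ 2418 (mod 2543)
2418 ≡ 2418 (mod 2543); signature holds.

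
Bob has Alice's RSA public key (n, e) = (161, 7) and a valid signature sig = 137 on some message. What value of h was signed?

137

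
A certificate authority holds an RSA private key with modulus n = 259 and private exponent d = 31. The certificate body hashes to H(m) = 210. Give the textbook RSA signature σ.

(H(m))^31 mod 259 = 21

21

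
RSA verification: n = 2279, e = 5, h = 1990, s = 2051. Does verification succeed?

passes

s^5 mod 2279 = 1990
s^5 mod 2279 = 1990 matches h.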